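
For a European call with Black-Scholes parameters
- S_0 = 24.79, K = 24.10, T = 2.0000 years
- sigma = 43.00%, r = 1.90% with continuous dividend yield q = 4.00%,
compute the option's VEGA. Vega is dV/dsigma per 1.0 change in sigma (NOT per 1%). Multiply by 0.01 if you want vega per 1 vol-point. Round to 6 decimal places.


d1 = 0.2814095970; d2 = -0.3267022348
phi(d1) = 0.3834545366; exp(-qT) = 0.9231163464; exp(-rT) = 0.9627129409
Vega = S * exp(-qT) * phi(d1) * sqrt(T) = 24.7900 * 0.9231163464 * 0.3834545366 * 1.4142135624 = 12.409716

Answer: Vega = 12.409716


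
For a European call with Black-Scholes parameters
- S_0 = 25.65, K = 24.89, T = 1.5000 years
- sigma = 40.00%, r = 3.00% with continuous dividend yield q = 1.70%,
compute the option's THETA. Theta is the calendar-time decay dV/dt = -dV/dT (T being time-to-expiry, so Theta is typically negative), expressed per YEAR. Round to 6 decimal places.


d1 = 0.3461485310; d2 = -0.1437494175
phi(d1) = 0.3757437304; exp(-qT) = 0.9748223790; exp(-rT) = 0.9559974818
Theta = -S*exp(-qT)*phi(d1)*sigma/(2*sqrt(T)) - r*K*exp(-rT)*N(d2) + q*S*exp(-qT)*N(d1)
N(d1) = 0.6353844537; N(d2) = 0.4428491734; sqrt(T) = 1.2247448714
Term 1 = -25.6500 * 0.9748223790 * 0.3757437304 * 0.4000 / (2 * 1.2247448714) = -1.5342246955
Term 2 = -0.0300 * 24.8900 * 0.9559974818 * 0.4428491734 = -0.3161249240
Term 3 = 0.0170 * 25.6500 * 0.9748223790 * 0.6353844537 = 0.2700836947
Theta = -1.5342246955 + (-0.3161249240) + (0.2700836947) = -1.580266

Answer: Theta = -1.580266


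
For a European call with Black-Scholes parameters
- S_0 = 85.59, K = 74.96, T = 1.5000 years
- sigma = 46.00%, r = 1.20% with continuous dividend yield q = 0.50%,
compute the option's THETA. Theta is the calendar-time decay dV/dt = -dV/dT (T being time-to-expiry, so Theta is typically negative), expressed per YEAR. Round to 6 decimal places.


d1 = 0.5357172800; d2 = -0.0276653608
phi(d1) = 0.3456132045; exp(-qT) = 0.9925280548; exp(-rT) = 0.9821610324
Theta = -S*exp(-qT)*phi(d1)*sigma/(2*sqrt(T)) - r*K*exp(-rT)*N(d2) + q*S*exp(-qT)*N(d1)
N(d1) = 0.7039230204; N(d2) = 0.4889645256; sqrt(T) = 1.2247448714
Term 1 = -85.5900 * 0.9925280548 * 0.3456132045 * 0.4600 / (2 * 1.2247448714) = -5.5136392960
Term 2 = -0.0120 * 74.9600 * 0.9821610324 * 0.4889645256 = -0.4319871968
Term 3 = 0.0050 * 85.5900 * 0.9925280548 * 0.7039230204 = 0.2989929790
Theta = -5.5136392960 + (-0.4319871968) + (0.2989929790) = -5.646634

Answer: Theta = -5.646634


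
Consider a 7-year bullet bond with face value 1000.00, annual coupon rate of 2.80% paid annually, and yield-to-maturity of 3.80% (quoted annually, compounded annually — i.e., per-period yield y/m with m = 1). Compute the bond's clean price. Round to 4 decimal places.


Answer: Price = 939.5333

Derivation:
Coupon per period c = face * coupon_rate / m = 28.000000
Periods per year m = 1; per-period yield y/m = 0.038000
Number of cashflows N = 7
Cashflows (t years, CF_t, discount factor 1/(1+y/m)^(m*t), PV):
  t = 1.0000: CF_t = 28.000000, DF = 0.963391, PV = 26.974952
  t = 2.0000: CF_t = 28.000000, DF = 0.928122, PV = 25.987430
  t = 3.0000: CF_t = 28.000000, DF = 0.894145, PV = 25.036059
  t = 4.0000: CF_t = 28.000000, DF = 0.861411, PV = 24.119518
  t = 5.0000: CF_t = 28.000000, DF = 0.829876, PV = 23.236529
  t = 6.0000: CF_t = 28.000000, DF = 0.799495, PV = 22.385867
  t = 7.0000: CF_t = 1028.000000, DF = 0.770227, PV = 791.792967
Price P = sum_t PV_t = 939.533322


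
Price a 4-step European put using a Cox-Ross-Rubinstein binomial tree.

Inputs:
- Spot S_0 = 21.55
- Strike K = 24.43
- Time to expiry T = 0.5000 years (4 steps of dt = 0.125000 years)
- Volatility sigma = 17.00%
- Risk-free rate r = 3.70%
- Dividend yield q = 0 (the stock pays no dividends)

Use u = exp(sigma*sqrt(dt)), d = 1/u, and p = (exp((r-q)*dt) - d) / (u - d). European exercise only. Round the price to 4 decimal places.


dt = T/N = 0.125000
u = exp(sigma*sqrt(dt)) = 1.061947; d = 1/u = 0.941667
p = (exp((r-q)*dt) - d) / (u - d) = 0.523519
Discount per step: exp(-r*dt) = 0.995386
Stock lattice S(k, i) with i counting down-moves:
  k=0: S(0,0) = 21.5500
  k=1: S(1,0) = 22.8850; S(1,1) = 20.2929
  k=2: S(2,0) = 24.3026; S(2,1) = 21.5500; S(2,2) = 19.1092
  k=3: S(3,0) = 25.8081; S(3,1) = 22.8850; S(3,2) = 20.2929; S(3,3) = 17.9945
  k=4: S(4,0) = 27.4068; S(4,1) = 24.3026; S(4,2) = 21.5500; S(4,3) = 19.1092; S(4,4) = 16.9448
Terminal payoffs V(N, i) = max(K - S_T, 0):
  V(4,0) = 0.000000; V(4,1) = 0.127385; V(4,2) = 2.880000; V(4,3) = 5.320843; V(4,4) = 7.485225
Backward induction: V(k, i) = exp(-r*dt) * [p * V(k+1, i) + (1-p) * V(k+1, i+1)].
  V(3,0) = exp(-r*dt) * [p*0.000000 + (1-p)*0.127385] = 0.060416
  V(3,1) = exp(-r*dt) * [p*0.127385 + (1-p)*2.880000] = 1.432313
  V(3,2) = exp(-r*dt) * [p*2.880000 + (1-p)*5.320843] = 4.024359
  V(3,3) = exp(-r*dt) * [p*5.320843 + (1-p)*7.485225] = 6.322818
  V(2,0) = exp(-r*dt) * [p*0.060416 + (1-p)*1.432313] = 0.710803
  V(2,1) = exp(-r*dt) * [p*1.432313 + (1-p)*4.024359] = 2.655064
  V(2,2) = exp(-r*dt) * [p*4.024359 + (1-p)*6.322818] = 5.095907
  V(1,0) = exp(-r*dt) * [p*0.710803 + (1-p)*2.655064] = 1.629652
  V(1,1) = exp(-r*dt) * [p*2.655064 + (1-p)*5.095907] = 3.800461
  V(0,0) = exp(-r*dt) * [p*1.629652 + (1-p)*3.800461] = 2.651708

Answer: Price = V(0,0) = 2.6517


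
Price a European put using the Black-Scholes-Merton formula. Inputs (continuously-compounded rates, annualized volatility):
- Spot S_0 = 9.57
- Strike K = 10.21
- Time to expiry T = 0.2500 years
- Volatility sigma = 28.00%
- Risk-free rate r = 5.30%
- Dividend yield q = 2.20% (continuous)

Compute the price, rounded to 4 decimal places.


d1 = (ln(S/K) + (r - q + 0.5*sigma^2) * T) / (sigma * sqrt(T)) = -0.33703162
d2 = d1 - sigma * sqrt(T) = -0.47703162
exp(-rT) = 0.98683739; exp(-qT) = 0.99451510
P = K * exp(-rT) * N(-d2) - S_0 * exp(-qT) * N(-d1)
N(-d1) = 0.63195347; N(-d2) = 0.68333020
P = 10.2100 * 0.98683739 * 0.68333020 - 9.5700 * 0.99451510 * 0.63195347 = 0.8703

Answer: Price = 0.8703


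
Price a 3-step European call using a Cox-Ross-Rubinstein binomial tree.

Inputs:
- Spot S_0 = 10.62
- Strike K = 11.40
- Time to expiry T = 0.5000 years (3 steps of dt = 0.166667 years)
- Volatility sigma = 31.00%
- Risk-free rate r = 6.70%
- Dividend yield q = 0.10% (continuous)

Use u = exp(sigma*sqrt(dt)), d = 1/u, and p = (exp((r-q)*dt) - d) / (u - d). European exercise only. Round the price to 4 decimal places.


dt = T/N = 0.166667
u = exp(sigma*sqrt(dt)) = 1.134914; d = 1/u = 0.881124
p = (exp((r-q)*dt) - d) / (u - d) = 0.511985
Discount per step: exp(-r*dt) = 0.988895
Stock lattice S(k, i) with i counting down-moves:
  k=0: S(0,0) = 10.6200
  k=1: S(1,0) = 12.0528; S(1,1) = 9.3575
  k=2: S(2,0) = 13.6789; S(2,1) = 10.6200; S(2,2) = 8.2451
  k=3: S(3,0) = 15.5244; S(3,1) = 12.0528; S(3,2) = 9.3575; S(3,3) = 7.2650
Terminal payoffs V(N, i) = max(S_T - K, 0):
  V(3,0) = 4.124353; V(3,1) = 0.652788; V(3,2) = 0.000000; V(3,3) = 0.000000
Backward induction: V(k, i) = exp(-r*dt) * [p * V(k+1, i) + (1-p) * V(k+1, i+1)].
  V(2,0) = exp(-r*dt) * [p*4.124353 + (1-p)*0.652788] = 2.403191
  V(2,1) = exp(-r*dt) * [p*0.652788 + (1-p)*0.000000] = 0.330506
  V(2,2) = exp(-r*dt) * [p*0.000000 + (1-p)*0.000000] = 0.000000
  V(1,0) = exp(-r*dt) * [p*2.403191 + (1-p)*0.330506] = 1.376236
  V(1,1) = exp(-r*dt) * [p*0.330506 + (1-p)*0.000000] = 0.167335
  V(0,0) = exp(-r*dt) * [p*1.376236 + (1-p)*0.167335] = 0.777543

Answer: Price = V(0,0) = 0.7775


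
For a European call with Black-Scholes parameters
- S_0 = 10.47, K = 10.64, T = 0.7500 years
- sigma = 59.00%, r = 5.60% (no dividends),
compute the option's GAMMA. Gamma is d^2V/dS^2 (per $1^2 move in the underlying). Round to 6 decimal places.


Answer: Gamma = 0.071159

Derivation:
d1 = 0.3061542495; d2 = -0.2048007387
phi(d1) = 0.3806771092; exp(-qT) = 1.0000000000; exp(-rT) = 0.9588697806
Gamma = exp(-qT) * phi(d1) / (S * sigma * sqrt(T)) = 1.0000000000 * 0.3806771092 / (10.4700 * 0.5900 * 0.8660254038) = 0.071159


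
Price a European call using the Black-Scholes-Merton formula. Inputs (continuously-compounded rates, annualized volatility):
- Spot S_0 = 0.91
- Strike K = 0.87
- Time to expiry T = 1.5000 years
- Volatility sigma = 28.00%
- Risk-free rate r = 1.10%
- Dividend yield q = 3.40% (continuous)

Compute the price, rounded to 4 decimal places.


Answer: Price = 0.1217

Derivation:
d1 = (ln(S/K) + (r - q + 0.5*sigma^2) * T) / (sigma * sqrt(T)) = 0.20194115
d2 = d1 - sigma * sqrt(T) = -0.14098742
exp(-rT) = 0.98363538; exp(-qT) = 0.95027867
C = S_0 * exp(-qT) * N(d1) - K * exp(-rT) * N(d2)
N(d1) = 0.58001863; N(d2) = 0.44393994
C = 0.9100 * 0.95027867 * 0.58001863 - 0.8700 * 0.98363538 * 0.44393994 = 0.1217


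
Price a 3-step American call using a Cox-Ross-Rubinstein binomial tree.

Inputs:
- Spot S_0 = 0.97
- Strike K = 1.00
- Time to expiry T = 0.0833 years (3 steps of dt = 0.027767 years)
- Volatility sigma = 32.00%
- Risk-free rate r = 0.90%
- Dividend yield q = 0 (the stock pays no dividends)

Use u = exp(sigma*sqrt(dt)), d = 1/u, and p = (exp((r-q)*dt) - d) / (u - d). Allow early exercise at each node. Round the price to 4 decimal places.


dt = T/N = 0.027767
u = exp(sigma*sqrt(dt)) = 1.054770; d = 1/u = 0.948074
p = (exp((r-q)*dt) - d) / (u - d) = 0.489015
Discount per step: exp(-r*dt) = 0.999750
Stock lattice S(k, i) with i counting down-moves:
  k=0: S(0,0) = 0.9700
  k=1: S(1,0) = 1.0231; S(1,1) = 0.9196
  k=2: S(2,0) = 1.0792; S(2,1) = 0.9700; S(2,2) = 0.8719
  k=3: S(3,0) = 1.1383; S(3,1) = 1.0231; S(3,2) = 0.9196; S(3,3) = 0.8266
Terminal payoffs V(N, i) = max(S_T - K, 0):
  V(3,0) = 0.138269; V(3,1) = 0.023127; V(3,2) = 0.000000; V(3,3) = 0.000000
Backward induction: V(k, i) = exp(-r*dt) * [p * V(k+1, i) + (1-p) * V(k+1, i+1)]; then take max(V_cont, immediate exercise) for American.
  V(2,0) = exp(-r*dt) * [p*0.138269 + (1-p)*0.023127] = 0.079413; exercise = 0.079163; V(2,0) = max -> 0.079413
  V(2,1) = exp(-r*dt) * [p*0.023127 + (1-p)*0.000000] = 0.011307; exercise = 0.000000; V(2,1) = max -> 0.011307
  V(2,2) = exp(-r*dt) * [p*0.000000 + (1-p)*0.000000] = 0.000000; exercise = 0.000000; V(2,2) = max -> 0.000000
  V(1,0) = exp(-r*dt) * [p*0.079413 + (1-p)*0.011307] = 0.044601; exercise = 0.023127; V(1,0) = max -> 0.044601
  V(1,1) = exp(-r*dt) * [p*0.011307 + (1-p)*0.000000] = 0.005528; exercise = 0.000000; V(1,1) = max -> 0.005528
  V(0,0) = exp(-r*dt) * [p*0.044601 + (1-p)*0.005528] = 0.024629; exercise = 0.000000; V(0,0) = max -> 0.024629

Answer: Price = V(0,0) = 0.0246


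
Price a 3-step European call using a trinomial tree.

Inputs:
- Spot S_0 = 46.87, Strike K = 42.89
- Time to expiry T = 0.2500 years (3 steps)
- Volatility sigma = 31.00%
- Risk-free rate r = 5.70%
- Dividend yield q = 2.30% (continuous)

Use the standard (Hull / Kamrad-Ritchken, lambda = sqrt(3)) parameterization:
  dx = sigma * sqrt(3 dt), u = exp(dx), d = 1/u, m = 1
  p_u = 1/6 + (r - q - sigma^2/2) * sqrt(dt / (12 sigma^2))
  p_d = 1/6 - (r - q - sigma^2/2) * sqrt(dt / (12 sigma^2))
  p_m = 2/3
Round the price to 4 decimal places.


dt = T/N = 0.083333; dx = sigma*sqrt(3*dt) = 0.155000
u = exp(dx) = 1.167658; d = 1/u = 0.856415
p_u = 0.162890, p_m = 0.666667, p_d = 0.170444
Discount per step: exp(-r*dt) = 0.995261
Stock lattice S(k, j) with j the centered position index:
  k=0: S(0,+0) = 46.8700
  k=1: S(1,-1) = 40.1402; S(1,+0) = 46.8700; S(1,+1) = 54.7281
  k=2: S(2,-2) = 34.3767; S(2,-1) = 40.1402; S(2,+0) = 46.8700; S(2,+1) = 54.7281; S(2,+2) = 63.9037
  k=3: S(3,-3) = 29.4407; S(3,-2) = 34.3767; S(3,-1) = 40.1402; S(3,+0) = 46.8700; S(3,+1) = 54.7281; S(3,+2) = 63.9037; S(3,+3) = 74.6177
Terminal payoffs V(N, j) = max(S_T - K, 0):
  V(3,-3) = 0.000000; V(3,-2) = 0.000000; V(3,-1) = 0.000000; V(3,+0) = 3.980000; V(3,+1) = 11.838129; V(3,+2) = 21.013735; V(3,+3) = 31.727705
Backward induction: V(k, j) = exp(-r*dt) * [p_u * V(k+1, j+1) + p_m * V(k+1, j) + p_d * V(k+1, j-1)]
  V(2,-2) = exp(-r*dt) * [p_u*0.000000 + p_m*0.000000 + p_d*0.000000] = 0.000000
  V(2,-1) = exp(-r*dt) * [p_u*3.980000 + p_m*0.000000 + p_d*0.000000] = 0.645229
  V(2,+0) = exp(-r*dt) * [p_u*11.838129 + p_m*3.980000 + p_d*0.000000] = 4.559932
  V(2,+1) = exp(-r*dt) * [p_u*21.013735 + p_m*11.838129 + p_d*3.980000] = 11.936540
  V(2,+2) = exp(-r*dt) * [p_u*31.727705 + p_m*21.013735 + p_d*11.838129] = 21.094571
  V(1,-1) = exp(-r*dt) * [p_u*4.559932 + p_m*0.645229 + p_d*0.000000] = 1.167361
  V(1,+0) = exp(-r*dt) * [p_u*11.936540 + p_m*4.559932 + p_d*0.645229] = 5.070130
  V(1,+1) = exp(-r*dt) * [p_u*21.094571 + p_m*11.936540 + p_d*4.559932] = 12.113320
  V(0,+0) = exp(-r*dt) * [p_u*12.113320 + p_m*5.070130 + p_d*1.167361] = 5.525882

Answer: Price = V(0,0) = 5.5259


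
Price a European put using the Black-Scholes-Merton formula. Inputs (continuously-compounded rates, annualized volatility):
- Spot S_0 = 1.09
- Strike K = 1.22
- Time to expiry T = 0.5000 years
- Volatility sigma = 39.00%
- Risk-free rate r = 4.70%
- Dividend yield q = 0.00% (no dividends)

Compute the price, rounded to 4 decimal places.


d1 = (ln(S/K) + (r - q + 0.5*sigma^2) * T) / (sigma * sqrt(T)) = -0.18547288
d2 = d1 - sigma * sqrt(T) = -0.46124453
exp(-rT) = 0.97677397; exp(-qT) = 1.00000000
P = K * exp(-rT) * N(-d2) - S_0 * exp(-qT) * N(-d1)
N(-d1) = 0.57357093; N(-d2) = 0.67768841
P = 1.2200 * 0.97677397 * 0.67768841 - 1.0900 * 1.00000000 * 0.57357093 = 0.1824

Answer: Price = 0.1824


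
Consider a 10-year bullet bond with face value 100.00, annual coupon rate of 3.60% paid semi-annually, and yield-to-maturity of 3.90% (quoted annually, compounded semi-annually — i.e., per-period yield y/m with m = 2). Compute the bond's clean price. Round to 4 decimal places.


Answer: Price = 97.5354

Derivation:
Coupon per period c = face * coupon_rate / m = 1.800000
Periods per year m = 2; per-period yield y/m = 0.019500
Number of cashflows N = 20
Cashflows (t years, CF_t, discount factor 1/(1+y/m)^(m*t), PV):
  t = 0.5000: CF_t = 1.800000, DF = 0.980873, PV = 1.765571
  t = 1.0000: CF_t = 1.800000, DF = 0.962112, PV = 1.731801
  t = 1.5000: CF_t = 1.800000, DF = 0.943709, PV = 1.698677
  t = 2.0000: CF_t = 1.800000, DF = 0.925659, PV = 1.666186
  t = 2.5000: CF_t = 1.800000, DF = 0.907954, PV = 1.634317
  t = 3.0000: CF_t = 1.800000, DF = 0.890588, PV = 1.603058
  t = 3.5000: CF_t = 1.800000, DF = 0.873553, PV = 1.572396
  t = 4.0000: CF_t = 1.800000, DF = 0.856845, PV = 1.542321
  t = 4.5000: CF_t = 1.800000, DF = 0.840456, PV = 1.512821
  t = 5.0000: CF_t = 1.800000, DF = 0.824380, PV = 1.483885
  t = 5.5000: CF_t = 1.800000, DF = 0.808613, PV = 1.455503
  t = 6.0000: CF_t = 1.800000, DF = 0.793146, PV = 1.427663
  t = 6.5000: CF_t = 1.800000, DF = 0.777976, PV = 1.400356
  t = 7.0000: CF_t = 1.800000, DF = 0.763095, PV = 1.373572
  t = 7.5000: CF_t = 1.800000, DF = 0.748500, PV = 1.347299
  t = 8.0000: CF_t = 1.800000, DF = 0.734183, PV = 1.321529
  t = 8.5000: CF_t = 1.800000, DF = 0.720140, PV = 1.296252
  t = 9.0000: CF_t = 1.800000, DF = 0.706366, PV = 1.271459
  t = 9.5000: CF_t = 1.800000, DF = 0.692855, PV = 1.247140
  t = 10.0000: CF_t = 101.800000, DF = 0.679603, PV = 69.183603
Price P = sum_t PV_t = 97.535409


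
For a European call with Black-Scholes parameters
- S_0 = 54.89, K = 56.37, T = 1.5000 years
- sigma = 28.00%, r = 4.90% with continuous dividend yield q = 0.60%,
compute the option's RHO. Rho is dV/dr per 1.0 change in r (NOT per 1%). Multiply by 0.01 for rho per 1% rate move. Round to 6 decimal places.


d1 = 0.2819656646; d2 = -0.0609628994
phi(d1) = 0.3833944780; exp(-qT) = 0.9910403788; exp(-rT) = 0.9291361458
N(d2) = 0.4756943781
Rho = K*T*exp(-rT)*N(d2) = 56.3700 * 1.5000 * 0.9291361458 * 0.4756943781 = 37.372028

Answer: Rho = 37.372028


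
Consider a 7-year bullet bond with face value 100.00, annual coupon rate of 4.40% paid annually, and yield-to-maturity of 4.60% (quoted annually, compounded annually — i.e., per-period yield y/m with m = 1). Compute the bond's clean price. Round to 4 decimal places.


Answer: Price = 98.8258

Derivation:
Coupon per period c = face * coupon_rate / m = 4.400000
Periods per year m = 1; per-period yield y/m = 0.046000
Number of cashflows N = 7
Cashflows (t years, CF_t, discount factor 1/(1+y/m)^(m*t), PV):
  t = 1.0000: CF_t = 4.400000, DF = 0.956023, PV = 4.206501
  t = 2.0000: CF_t = 4.400000, DF = 0.913980, PV = 4.021511
  t = 3.0000: CF_t = 4.400000, DF = 0.873786, PV = 3.844657
  t = 4.0000: CF_t = 4.400000, DF = 0.835359, PV = 3.675580
  t = 5.0000: CF_t = 4.400000, DF = 0.798623, PV = 3.513939
  t = 6.0000: CF_t = 4.400000, DF = 0.763501, PV = 3.359407
  t = 7.0000: CF_t = 104.400000, DF = 0.729925, PV = 76.204165
Price P = sum_t PV_t = 98.825761


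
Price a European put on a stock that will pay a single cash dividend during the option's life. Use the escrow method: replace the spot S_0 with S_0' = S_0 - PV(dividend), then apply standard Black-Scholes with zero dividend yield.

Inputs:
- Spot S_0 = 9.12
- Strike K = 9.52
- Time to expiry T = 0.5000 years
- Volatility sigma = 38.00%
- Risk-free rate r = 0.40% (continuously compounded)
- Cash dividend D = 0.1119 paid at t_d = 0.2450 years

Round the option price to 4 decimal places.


Answer: Price = 1.2547

Derivation:
PV(D) = D * exp(-r * t_d) = 0.1119 * 0.99902048 = 0.11179039
S_0' = S_0 - PV(D) = 9.1200 - 0.11179039 = 9.00820961
d1 = (ln(S_0'/K) + (r + sigma^2/2)*T) / (sigma*sqrt(T)) = -0.06385736
d2 = d1 - sigma*sqrt(T) = -0.33255793
exp(-rT) = 0.99800200
N(-d1) = 0.52545810; N(-d2) = 0.63026600
P = K * exp(-rT) * N(-d2) - S_0' * N(-d1) = 9.5200 * 0.99800200 * 0.63026600 - 9.00820961 * 0.52545810 = 1.2547


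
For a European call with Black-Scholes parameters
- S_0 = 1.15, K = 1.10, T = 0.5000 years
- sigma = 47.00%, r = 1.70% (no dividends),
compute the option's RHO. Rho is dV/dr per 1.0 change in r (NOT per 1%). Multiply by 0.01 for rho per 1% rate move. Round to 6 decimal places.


Answer: Rho = 0.271184

Derivation:
d1 = 0.3255000952; d2 = -0.0068400919
phi(d1) = 0.3783582847; exp(-qT) = 1.0000000000; exp(-rT) = 0.9915360229
N(d2) = 0.4972712194
Rho = K*T*exp(-rT)*N(d2) = 1.1000 * 0.5000 * 0.9915360229 * 0.4972712194 = 0.271184


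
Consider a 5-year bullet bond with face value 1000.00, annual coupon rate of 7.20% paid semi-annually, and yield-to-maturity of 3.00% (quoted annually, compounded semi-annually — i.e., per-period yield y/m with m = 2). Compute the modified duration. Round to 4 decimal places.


Answer: Modified duration = 4.2927

Derivation:
Coupon per period c = face * coupon_rate / m = 36.000000
Periods per year m = 2; per-period yield y/m = 0.015000
Number of cashflows N = 10
Cashflows (t years, CF_t, discount factor 1/(1+y/m)^(m*t), PV):
  t = 0.5000: CF_t = 36.000000, DF = 0.985222, PV = 35.467980
  t = 1.0000: CF_t = 36.000000, DF = 0.970662, PV = 34.943823
  t = 1.5000: CF_t = 36.000000, DF = 0.956317, PV = 34.427412
  t = 2.0000: CF_t = 36.000000, DF = 0.942184, PV = 33.918632
  t = 2.5000: CF_t = 36.000000, DF = 0.928260, PV = 33.417372
  t = 3.0000: CF_t = 36.000000, DF = 0.914542, PV = 32.923519
  t = 3.5000: CF_t = 36.000000, DF = 0.901027, PV = 32.436964
  t = 4.0000: CF_t = 36.000000, DF = 0.887711, PV = 31.957600
  t = 4.5000: CF_t = 36.000000, DF = 0.874592, PV = 31.485321
  t = 5.0000: CF_t = 1036.000000, DF = 0.861667, PV = 892.687252
Price P = sum_t PV_t = 1193.665876
First compute Macaulay numerator sum_t t * PV_t:
  t * PV_t at t = 0.5000: 17.733990
  t * PV_t at t = 1.0000: 34.943823
  t * PV_t at t = 1.5000: 51.641118
  t * PV_t at t = 2.0000: 67.837265
  t * PV_t at t = 2.5000: 83.543429
  t * PV_t at t = 3.0000: 98.770557
  t * PV_t at t = 3.5000: 113.529376
  t * PV_t at t = 4.0000: 127.830402
  t * PV_t at t = 4.5000: 141.683943
  t * PV_t at t = 5.0000: 4463.436260
Macaulay duration D = 5200.950162 / 1193.665876 = 4.357124
Modified duration = D / (1 + y/m) = 4.357124 / (1 + 0.015000) = 4.292733


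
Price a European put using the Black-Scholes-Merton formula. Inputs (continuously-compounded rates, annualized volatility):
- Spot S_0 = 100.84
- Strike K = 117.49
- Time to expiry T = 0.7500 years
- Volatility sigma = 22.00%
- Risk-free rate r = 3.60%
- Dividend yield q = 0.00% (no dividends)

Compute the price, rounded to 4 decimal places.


d1 = (ln(S/K) + (r - q + 0.5*sigma^2) * T) / (sigma * sqrt(T)) = -0.56511108
d2 = d1 - sigma * sqrt(T) = -0.75563667
exp(-rT) = 0.97336124; exp(-qT) = 1.00000000
P = K * exp(-rT) * N(-d2) - S_0 * exp(-qT) * N(-d1)
N(-d1) = 0.71400089; N(-d2) = 0.77506647
P = 117.4900 * 0.97336124 * 0.77506647 - 100.8400 * 1.00000000 * 0.71400089 = 16.6369

Answer: Price = 16.6369


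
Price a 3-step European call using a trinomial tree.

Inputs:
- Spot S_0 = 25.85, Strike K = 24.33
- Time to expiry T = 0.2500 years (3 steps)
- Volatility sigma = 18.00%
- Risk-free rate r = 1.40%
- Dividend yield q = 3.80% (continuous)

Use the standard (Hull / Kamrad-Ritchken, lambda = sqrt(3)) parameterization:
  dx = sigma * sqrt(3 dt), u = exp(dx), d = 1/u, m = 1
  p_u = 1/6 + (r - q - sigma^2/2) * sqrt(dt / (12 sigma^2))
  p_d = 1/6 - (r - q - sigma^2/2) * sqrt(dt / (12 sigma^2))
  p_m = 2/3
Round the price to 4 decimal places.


Answer: Price = V(0,0) = 1.7609

Derivation:
dt = T/N = 0.083333; dx = sigma*sqrt(3*dt) = 0.090000
u = exp(dx) = 1.094174; d = 1/u = 0.913931
p_u = 0.148056, p_m = 0.666667, p_d = 0.185278
Discount per step: exp(-r*dt) = 0.998834
Stock lattice S(k, j) with j the centered position index:
  k=0: S(0,+0) = 25.8500
  k=1: S(1,-1) = 23.6251; S(1,+0) = 25.8500; S(1,+1) = 28.2844
  k=2: S(2,-2) = 21.5917; S(2,-1) = 23.6251; S(2,+0) = 25.8500; S(2,+1) = 28.2844; S(2,+2) = 30.9481
  k=3: S(3,-3) = 19.7334; S(3,-2) = 21.5917; S(3,-1) = 23.6251; S(3,+0) = 25.8500; S(3,+1) = 28.2844; S(3,+2) = 30.9481; S(3,+3) = 33.8626
Terminal payoffs V(N, j) = max(S_T - K, 0):
  V(3,-3) = 0.000000; V(3,-2) = 0.000000; V(3,-1) = 0.000000; V(3,+0) = 1.520000; V(3,+1) = 3.954405; V(3,+2) = 6.618069; V(3,+3) = 9.532581
Backward induction: V(k, j) = exp(-r*dt) * [p_u * V(k+1, j+1) + p_m * V(k+1, j) + p_d * V(k+1, j-1)]
  V(2,-2) = exp(-r*dt) * [p_u*0.000000 + p_m*0.000000 + p_d*0.000000] = 0.000000
  V(2,-1) = exp(-r*dt) * [p_u*1.520000 + p_m*0.000000 + p_d*0.000000] = 0.224782
  V(2,+0) = exp(-r*dt) * [p_u*3.954405 + p_m*1.520000 + p_d*0.000000] = 1.596941
  V(2,+1) = exp(-r*dt) * [p_u*6.618069 + p_m*3.954405 + p_d*1.520000] = 3.893190
  V(2,+2) = exp(-r*dt) * [p_u*9.532581 + p_m*6.618069 + p_d*3.954405] = 6.548417
  V(1,-1) = exp(-r*dt) * [p_u*1.596941 + p_m*0.224782 + p_d*0.000000] = 0.385840
  V(1,+0) = exp(-r*dt) * [p_u*3.893190 + p_m*1.596941 + p_d*0.224782] = 1.680721
  V(1,+1) = exp(-r*dt) * [p_u*6.548417 + p_m*3.893190 + p_d*1.596941] = 3.856365
  V(0,+0) = exp(-r*dt) * [p_u*3.856365 + p_m*1.680721 + p_d*0.385840] = 1.760869


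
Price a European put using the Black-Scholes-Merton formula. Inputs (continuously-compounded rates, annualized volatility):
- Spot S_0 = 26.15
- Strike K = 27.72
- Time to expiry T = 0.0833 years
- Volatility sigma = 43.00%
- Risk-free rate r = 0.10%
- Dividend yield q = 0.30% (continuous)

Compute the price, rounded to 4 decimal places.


d1 = (ln(S/K) + (r - q + 0.5*sigma^2) * T) / (sigma * sqrt(T)) = -0.40909152
d2 = d1 - sigma * sqrt(T) = -0.53319700
exp(-rT) = 0.99991670; exp(-qT) = 0.99975013
P = K * exp(-rT) * N(-d2) - S_0 * exp(-qT) * N(-d1)
N(-d1) = 0.65876375; N(-d2) = 0.70305139
P = 27.7200 * 0.99991670 * 0.70305139 - 26.1500 * 0.99975013 * 0.65876375 = 2.2646

Answer: Price = 2.2646


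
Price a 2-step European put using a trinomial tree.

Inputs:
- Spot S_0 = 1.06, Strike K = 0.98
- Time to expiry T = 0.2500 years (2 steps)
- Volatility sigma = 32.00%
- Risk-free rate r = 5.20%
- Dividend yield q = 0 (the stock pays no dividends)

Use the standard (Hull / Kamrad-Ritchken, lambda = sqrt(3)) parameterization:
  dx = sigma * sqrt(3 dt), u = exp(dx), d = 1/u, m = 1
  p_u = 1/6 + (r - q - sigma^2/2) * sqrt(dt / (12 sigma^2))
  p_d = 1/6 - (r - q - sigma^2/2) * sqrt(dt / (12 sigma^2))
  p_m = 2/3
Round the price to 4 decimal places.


Answer: Price = V(0,0) = 0.0310

Derivation:
dt = T/N = 0.125000; dx = sigma*sqrt(3*dt) = 0.195959
u = exp(dx) = 1.216477; d = 1/u = 0.822046
p_u = 0.166922, p_m = 0.666667, p_d = 0.166412
Discount per step: exp(-r*dt) = 0.993521
Stock lattice S(k, j) with j the centered position index:
  k=0: S(0,+0) = 1.0600
  k=1: S(1,-1) = 0.8714; S(1,+0) = 1.0600; S(1,+1) = 1.2895
  k=2: S(2,-2) = 0.7163; S(2,-1) = 0.8714; S(2,+0) = 1.0600; S(2,+1) = 1.2895; S(2,+2) = 1.5686
Terminal payoffs V(N, j) = max(K - S_T, 0):
  V(2,-2) = 0.263695; V(2,-1) = 0.108631; V(2,+0) = 0.000000; V(2,+1) = 0.000000; V(2,+2) = 0.000000
Backward induction: V(k, j) = exp(-r*dt) * [p_u * V(k+1, j+1) + p_m * V(k+1, j) + p_d * V(k+1, j-1)]
  V(1,-1) = exp(-r*dt) * [p_u*0.000000 + p_m*0.108631 + p_d*0.263695] = 0.115549
  V(1,+0) = exp(-r*dt) * [p_u*0.000000 + p_m*0.000000 + p_d*0.108631] = 0.017960
  V(1,+1) = exp(-r*dt) * [p_u*0.000000 + p_m*0.000000 + p_d*0.000000] = 0.000000
  V(0,+0) = exp(-r*dt) * [p_u*0.000000 + p_m*0.017960 + p_d*0.115549] = 0.031000


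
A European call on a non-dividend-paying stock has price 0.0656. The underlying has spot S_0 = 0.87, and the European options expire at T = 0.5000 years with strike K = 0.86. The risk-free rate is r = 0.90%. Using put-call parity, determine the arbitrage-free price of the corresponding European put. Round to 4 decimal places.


Answer: Put price = 0.0517

Derivation:
Put-call parity: C - P = S_0 * exp(-qT) - K * exp(-rT).
S_0 * exp(-qT) = 0.8700 * 1.00000000 = 0.87000000
K * exp(-rT) = 0.8600 * 0.99551011 = 0.85613869
P = C - S*exp(-qT) + K*exp(-rT)
P = 0.0656 - 0.87000000 + 0.85613869 = 0.0517


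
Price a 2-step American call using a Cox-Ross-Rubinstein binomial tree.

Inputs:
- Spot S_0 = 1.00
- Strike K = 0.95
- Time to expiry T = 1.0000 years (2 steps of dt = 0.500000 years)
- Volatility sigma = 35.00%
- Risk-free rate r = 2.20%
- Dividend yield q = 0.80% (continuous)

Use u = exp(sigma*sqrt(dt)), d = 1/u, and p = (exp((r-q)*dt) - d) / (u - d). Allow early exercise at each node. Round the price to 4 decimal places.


dt = T/N = 0.500000
u = exp(sigma*sqrt(dt)) = 1.280803; d = 1/u = 0.780760
p = (exp((r-q)*dt) - d) / (u - d) = 0.452490
Discount per step: exp(-r*dt) = 0.989060
Stock lattice S(k, i) with i counting down-moves:
  k=0: S(0,0) = 1.0000
  k=1: S(1,0) = 1.2808; S(1,1) = 0.7808
  k=2: S(2,0) = 1.6405; S(2,1) = 1.0000; S(2,2) = 0.6096
Terminal payoffs V(N, i) = max(S_T - K, 0):
  V(2,0) = 0.690457; V(2,1) = 0.050000; V(2,2) = 0.000000
Backward induction: V(k, i) = exp(-r*dt) * [p * V(k+1, i) + (1-p) * V(k+1, i+1)]; then take max(V_cont, immediate exercise) for American.
  V(1,0) = exp(-r*dt) * [p*0.690457 + (1-p)*0.050000] = 0.336083; exercise = 0.330803; V(1,0) = max -> 0.336083
  V(1,1) = exp(-r*dt) * [p*0.050000 + (1-p)*0.000000] = 0.022377; exercise = 0.000000; V(1,1) = max -> 0.022377
  V(0,0) = exp(-r*dt) * [p*0.336083 + (1-p)*0.022377] = 0.162528; exercise = 0.050000; V(0,0) = max -> 0.162528

Answer: Price = V(0,0) = 0.1625


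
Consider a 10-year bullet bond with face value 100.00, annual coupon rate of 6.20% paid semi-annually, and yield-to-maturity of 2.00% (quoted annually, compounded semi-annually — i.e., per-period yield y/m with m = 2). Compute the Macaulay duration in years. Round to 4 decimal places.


Answer: Macaulay duration = 8.0060 years

Derivation:
Coupon per period c = face * coupon_rate / m = 3.100000
Periods per year m = 2; per-period yield y/m = 0.010000
Number of cashflows N = 20
Cashflows (t years, CF_t, discount factor 1/(1+y/m)^(m*t), PV):
  t = 0.5000: CF_t = 3.100000, DF = 0.990099, PV = 3.069307
  t = 1.0000: CF_t = 3.100000, DF = 0.980296, PV = 3.038918
  t = 1.5000: CF_t = 3.100000, DF = 0.970590, PV = 3.008829
  t = 2.0000: CF_t = 3.100000, DF = 0.960980, PV = 2.979039
  t = 2.5000: CF_t = 3.100000, DF = 0.951466, PV = 2.949544
  t = 3.0000: CF_t = 3.100000, DF = 0.942045, PV = 2.920340
  t = 3.5000: CF_t = 3.100000, DF = 0.932718, PV = 2.891426
  t = 4.0000: CF_t = 3.100000, DF = 0.923483, PV = 2.862798
  t = 4.5000: CF_t = 3.100000, DF = 0.914340, PV = 2.834453
  t = 5.0000: CF_t = 3.100000, DF = 0.905287, PV = 2.806390
  t = 5.5000: CF_t = 3.100000, DF = 0.896324, PV = 2.778604
  t = 6.0000: CF_t = 3.100000, DF = 0.887449, PV = 2.751093
  t = 6.5000: CF_t = 3.100000, DF = 0.878663, PV = 2.723854
  t = 7.0000: CF_t = 3.100000, DF = 0.869963, PV = 2.696885
  t = 7.5000: CF_t = 3.100000, DF = 0.861349, PV = 2.670183
  t = 8.0000: CF_t = 3.100000, DF = 0.852821, PV = 2.643746
  t = 8.5000: CF_t = 3.100000, DF = 0.844377, PV = 2.617570
  t = 9.0000: CF_t = 3.100000, DF = 0.836017, PV = 2.591654
  t = 9.5000: CF_t = 3.100000, DF = 0.827740, PV = 2.565994
  t = 10.0000: CF_t = 103.100000, DF = 0.819544, PV = 84.495035
Price P = sum_t PV_t = 137.895661
Macaulay numerator sum_t t * PV_t:
  t * PV_t at t = 0.5000: 1.534653
  t * PV_t at t = 1.0000: 3.038918
  t * PV_t at t = 1.5000: 4.513244
  t * PV_t at t = 2.0000: 5.958078
  t * PV_t at t = 2.5000: 7.373859
  t * PV_t at t = 3.0000: 8.761021
  t * PV_t at t = 3.5000: 10.119991
  t * PV_t at t = 4.0000: 11.451192
  t * PV_t at t = 4.5000: 12.755041
  t * PV_t at t = 5.0000: 14.031948
  t * PV_t at t = 5.5000: 15.282319
  t * PV_t at t = 6.0000: 16.506556
  t * PV_t at t = 6.5000: 17.705051
  t * PV_t at t = 7.0000: 18.878196
  t * PV_t at t = 7.5000: 20.026375
  t * PV_t at t = 8.0000: 21.149967
  t * PV_t at t = 8.5000: 22.249347
  t * PV_t at t = 9.0000: 23.324883
  t * PV_t at t = 9.5000: 24.376940
  t * PV_t at t = 10.0000: 844.950349
Macaulay duration D = (sum_t t * PV_t) / P = 1103.987929 / 137.895661 = 8.005966


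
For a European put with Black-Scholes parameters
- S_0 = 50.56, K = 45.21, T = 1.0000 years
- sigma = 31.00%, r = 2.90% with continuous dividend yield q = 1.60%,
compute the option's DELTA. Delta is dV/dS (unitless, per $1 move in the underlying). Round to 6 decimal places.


d1 = 0.5577175759; d2 = 0.2477175759
phi(d1) = 0.3414810881; exp(-qT) = 0.9841273201; exp(-rT) = 0.9714164645
N(-d1) = 0.2885186270
Delta = -exp(-qT) * N(-d1) = -0.9841273201 * 0.2885186270 = -0.283939

Answer: Delta = -0.283939


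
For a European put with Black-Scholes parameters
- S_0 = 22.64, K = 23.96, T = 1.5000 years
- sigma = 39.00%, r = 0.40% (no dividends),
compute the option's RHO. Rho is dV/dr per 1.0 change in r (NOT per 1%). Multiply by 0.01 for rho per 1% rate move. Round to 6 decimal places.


Answer: Rho = -22.682374

Derivation:
d1 = 0.1327486941; d2 = -0.3449018057
phi(d1) = 0.3954425976; exp(-qT) = 1.0000000000; exp(-rT) = 0.9940179641
N(-d2) = 0.6349159035
Rho = -K*T*exp(-rT)*N(-d2) = -23.9600 * 1.5000 * 0.9940179641 * 0.6349159035 = -22.682374


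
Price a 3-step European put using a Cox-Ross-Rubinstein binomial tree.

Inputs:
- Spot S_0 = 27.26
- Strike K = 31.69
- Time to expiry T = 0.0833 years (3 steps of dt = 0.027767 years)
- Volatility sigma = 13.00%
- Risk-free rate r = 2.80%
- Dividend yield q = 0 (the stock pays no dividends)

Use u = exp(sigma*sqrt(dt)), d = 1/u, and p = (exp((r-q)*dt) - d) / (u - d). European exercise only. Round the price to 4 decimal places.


Answer: Price = V(0,0) = 4.3562

Derivation:
dt = T/N = 0.027767
u = exp(sigma*sqrt(dt)) = 1.021899; d = 1/u = 0.978571
p = (exp((r-q)*dt) - d) / (u - d) = 0.512535
Discount per step: exp(-r*dt) = 0.999223
Stock lattice S(k, i) with i counting down-moves:
  k=0: S(0,0) = 27.2600
  k=1: S(1,0) = 27.8570; S(1,1) = 26.6758
  k=2: S(2,0) = 28.4670; S(2,1) = 27.2600; S(2,2) = 26.1042
  k=3: S(3,0) = 29.0904; S(3,1) = 27.8570; S(3,2) = 26.6758; S(3,3) = 25.5448
Terminal payoffs V(N, i) = max(K - S_T, 0):
  V(3,0) = 2.599623; V(3,1) = 3.833042; V(3,2) = 5.014165; V(3,3) = 6.145209
Backward induction: V(k, i) = exp(-r*dt) * [p * V(k+1, i) + (1-p) * V(k+1, i+1)].
  V(2,0) = exp(-r*dt) * [p*2.599623 + (1-p)*3.833042] = 3.198384
  V(2,1) = exp(-r*dt) * [p*3.833042 + (1-p)*5.014165] = 4.405372
  V(2,2) = exp(-r*dt) * [p*5.014165 + (1-p)*6.145209] = 5.561184
  V(1,0) = exp(-r*dt) * [p*3.198384 + (1-p)*4.405372] = 3.783805
  V(1,1) = exp(-r*dt) * [p*4.405372 + (1-p)*5.561184] = 4.964928
  V(0,0) = exp(-r*dt) * [p*3.783805 + (1-p)*4.964928] = 4.356172


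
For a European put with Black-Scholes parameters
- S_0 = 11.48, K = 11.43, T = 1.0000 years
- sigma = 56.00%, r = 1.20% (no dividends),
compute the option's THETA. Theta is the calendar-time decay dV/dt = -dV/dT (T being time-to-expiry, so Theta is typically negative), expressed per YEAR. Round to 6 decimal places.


Answer: Theta = -1.141314

Derivation:
d1 = 0.3092230591; d2 = -0.2507769409
phi(d1) = 0.3803178292; exp(-qT) = 1.0000000000; exp(-rT) = 0.9880717129
Theta = -S*exp(-qT)*phi(d1)*sigma/(2*sqrt(T)) + r*K*exp(-rT)*N(-d2) - q*S*exp(-qT)*N(-d1)
N(-d1) = 0.3785759271; N(-d2) = 0.5990067148; sqrt(T) = 1.0000000000
Term 1 = -11.4800 * 1.0000000000 * 0.3803178292 * 0.5600 / (2 * 1.0000000000) = -1.2224936302
Term 2 = 0.0120 * 11.4300 * 0.9880717129 * 0.5990067148 = 0.0811797358
Term 3 = 0 (no dividend yield, q = 0)
Theta = -1.2224936302 + (0.0811797358) + (0.0000000000) = -1.141314


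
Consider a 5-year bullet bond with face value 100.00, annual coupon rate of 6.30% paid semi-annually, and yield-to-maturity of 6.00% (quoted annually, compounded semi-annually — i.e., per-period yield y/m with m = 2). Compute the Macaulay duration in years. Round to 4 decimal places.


Answer: Macaulay duration = 4.3708 years

Derivation:
Coupon per period c = face * coupon_rate / m = 3.150000
Periods per year m = 2; per-period yield y/m = 0.030000
Number of cashflows N = 10
Cashflows (t years, CF_t, discount factor 1/(1+y/m)^(m*t), PV):
  t = 0.5000: CF_t = 3.150000, DF = 0.970874, PV = 3.058252
  t = 1.0000: CF_t = 3.150000, DF = 0.942596, PV = 2.969177
  t = 1.5000: CF_t = 3.150000, DF = 0.915142, PV = 2.882696
  t = 2.0000: CF_t = 3.150000, DF = 0.888487, PV = 2.798734
  t = 2.5000: CF_t = 3.150000, DF = 0.862609, PV = 2.717218
  t = 3.0000: CF_t = 3.150000, DF = 0.837484, PV = 2.638075
  t = 3.5000: CF_t = 3.150000, DF = 0.813092, PV = 2.561238
  t = 4.0000: CF_t = 3.150000, DF = 0.789409, PV = 2.486639
  t = 4.5000: CF_t = 3.150000, DF = 0.766417, PV = 2.414213
  t = 5.0000: CF_t = 103.150000, DF = 0.744094, PV = 76.753287
Price P = sum_t PV_t = 101.279530
Macaulay numerator sum_t t * PV_t:
  t * PV_t at t = 0.5000: 1.529126
  t * PV_t at t = 1.0000: 2.969177
  t * PV_t at t = 1.5000: 4.324044
  t * PV_t at t = 2.0000: 5.597468
  t * PV_t at t = 2.5000: 6.793044
  t * PV_t at t = 3.0000: 7.914226
  t * PV_t at t = 3.5000: 8.964334
  t * PV_t at t = 4.0000: 9.946556
  t * PV_t at t = 4.5000: 10.863957
  t * PV_t at t = 5.0000: 383.766437
Macaulay duration D = (sum_t t * PV_t) / P = 442.668371 / 101.279530 = 4.370759


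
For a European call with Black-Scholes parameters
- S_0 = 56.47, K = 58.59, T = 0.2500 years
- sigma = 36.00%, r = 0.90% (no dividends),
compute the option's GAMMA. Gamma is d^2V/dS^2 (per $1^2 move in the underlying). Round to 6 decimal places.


Answer: Gamma = 0.039044

Derivation:
d1 = -0.1022472771; d2 = -0.2822472771
phi(d1) = 0.3968623491; exp(-qT) = 1.0000000000; exp(-rT) = 0.9977525294
Gamma = exp(-qT) * phi(d1) / (S * sigma * sqrt(T)) = 1.0000000000 * 0.3968623491 / (56.4700 * 0.3600 * 0.5000000000) = 0.039044


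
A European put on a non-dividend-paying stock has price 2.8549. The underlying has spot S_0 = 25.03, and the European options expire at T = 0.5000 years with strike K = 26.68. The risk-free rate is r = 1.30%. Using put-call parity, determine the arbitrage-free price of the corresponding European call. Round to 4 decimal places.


Put-call parity: C - P = S_0 * exp(-qT) - K * exp(-rT).
S_0 * exp(-qT) = 25.0300 * 1.00000000 = 25.03000000
K * exp(-rT) = 26.6800 * 0.99352108 = 26.50714240
C = P + S*exp(-qT) - K*exp(-rT)
C = 2.8549 + 25.03000000 - 26.50714240 = 1.3778

Answer: Call price = 1.3778


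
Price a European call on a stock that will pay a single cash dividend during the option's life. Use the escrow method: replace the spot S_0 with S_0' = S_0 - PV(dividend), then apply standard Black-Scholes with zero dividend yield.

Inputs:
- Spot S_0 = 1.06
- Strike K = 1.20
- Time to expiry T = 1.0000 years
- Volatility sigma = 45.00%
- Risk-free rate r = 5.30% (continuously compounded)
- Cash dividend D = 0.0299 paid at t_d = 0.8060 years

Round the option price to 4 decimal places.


Answer: Price = 0.1443

Derivation:
PV(D) = D * exp(-r * t_d) = 0.0299 * 0.95818156 = 0.02864963
S_0' = S_0 - PV(D) = 1.0600 - 0.02864963 = 1.03135037
d1 = (ln(S_0'/K) + (r + sigma^2/2)*T) / (sigma*sqrt(T)) = 0.00621650
d2 = d1 - sigma*sqrt(T) = -0.44378350
exp(-rT) = 0.94838001
N(d1) = 0.50248001; N(d2) = 0.32859956
C = S_0' * N(d1) - K * exp(-rT) * N(d2) = 1.03135037 * 0.50248001 - 1.2000 * 0.94838001 * 0.32859956 = 0.1443


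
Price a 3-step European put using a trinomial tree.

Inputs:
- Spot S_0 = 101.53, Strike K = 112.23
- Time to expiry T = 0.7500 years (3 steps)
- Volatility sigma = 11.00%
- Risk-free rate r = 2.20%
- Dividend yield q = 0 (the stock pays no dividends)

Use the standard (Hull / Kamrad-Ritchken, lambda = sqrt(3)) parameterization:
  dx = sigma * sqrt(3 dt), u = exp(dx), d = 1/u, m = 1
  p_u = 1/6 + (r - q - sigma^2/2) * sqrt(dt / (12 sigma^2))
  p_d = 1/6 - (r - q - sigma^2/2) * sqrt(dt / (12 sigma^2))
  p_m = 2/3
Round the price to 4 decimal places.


Answer: Price = V(0,0) = 9.7490

Derivation:
dt = T/N = 0.250000; dx = sigma*sqrt(3*dt) = 0.095263
u = exp(dx) = 1.099948; d = 1/u = 0.909134
p_u = 0.187596, p_m = 0.666667, p_d = 0.145738
Discount per step: exp(-r*dt) = 0.994515
Stock lattice S(k, j) with j the centered position index:
  k=0: S(0,+0) = 101.5300
  k=1: S(1,-1) = 92.3044; S(1,+0) = 101.5300; S(1,+1) = 111.6777
  k=2: S(2,-2) = 83.9170; S(2,-1) = 92.3044; S(2,+0) = 101.5300; S(2,+1) = 111.6777; S(2,+2) = 122.8397
  k=3: S(3,-3) = 76.2918; S(3,-2) = 83.9170; S(3,-1) = 92.3044; S(3,+0) = 101.5300; S(3,+1) = 111.6777; S(3,+2) = 122.8397; S(3,+3) = 135.1172
Terminal payoffs V(N, j) = max(K - S_T, 0):
  V(3,-3) = 35.938164; V(3,-2) = 28.312957; V(3,-1) = 19.925626; V(3,+0) = 10.700000; V(3,+1) = 0.552292; V(3,+2) = 0.000000; V(3,+3) = 0.000000
Backward induction: V(k, j) = exp(-r*dt) * [p_u * V(k+1, j+1) + p_m * V(k+1, j) + p_d * V(k+1, j-1)]
  V(2,-2) = exp(-r*dt) * [p_u*19.925626 + p_m*28.312957 + p_d*35.938164] = 27.698052
  V(2,-1) = exp(-r*dt) * [p_u*10.700000 + p_m*19.925626 + p_d*28.312957] = 19.310788
  V(2,+0) = exp(-r*dt) * [p_u*0.552292 + p_m*10.700000 + p_d*19.925626] = 10.085235
  V(2,+1) = exp(-r*dt) * [p_u*0.000000 + p_m*0.552292 + p_d*10.700000] = 1.917016
  V(2,+2) = exp(-r*dt) * [p_u*0.000000 + p_m*0.000000 + p_d*0.552292] = 0.080048
  V(1,-1) = exp(-r*dt) * [p_u*10.085235 + p_m*19.310788 + p_d*27.698052] = 18.699325
  V(1,+0) = exp(-r*dt) * [p_u*1.917016 + p_m*10.085235 + p_d*19.310788] = 9.843137
  V(1,+1) = exp(-r*dt) * [p_u*0.080048 + p_m*1.917016 + p_d*10.085235] = 2.747672
  V(0,+0) = exp(-r*dt) * [p_u*2.747672 + p_m*9.843137 + p_d*18.699325] = 9.748973


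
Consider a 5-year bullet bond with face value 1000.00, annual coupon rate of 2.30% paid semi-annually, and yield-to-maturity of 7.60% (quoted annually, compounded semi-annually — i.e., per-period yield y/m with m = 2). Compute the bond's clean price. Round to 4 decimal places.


Coupon per period c = face * coupon_rate / m = 11.500000
Periods per year m = 2; per-period yield y/m = 0.038000
Number of cashflows N = 10
Cashflows (t years, CF_t, discount factor 1/(1+y/m)^(m*t), PV):
  t = 0.5000: CF_t = 11.500000, DF = 0.963391, PV = 11.078998
  t = 1.0000: CF_t = 11.500000, DF = 0.928122, PV = 10.673409
  t = 1.5000: CF_t = 11.500000, DF = 0.894145, PV = 10.282667
  t = 2.0000: CF_t = 11.500000, DF = 0.861411, PV = 9.906230
  t = 2.5000: CF_t = 11.500000, DF = 0.829876, PV = 9.543575
  t = 3.0000: CF_t = 11.500000, DF = 0.799495, PV = 9.194195
  t = 3.5000: CF_t = 11.500000, DF = 0.770227, PV = 8.857606
  t = 4.0000: CF_t = 11.500000, DF = 0.742030, PV = 8.533339
  t = 4.5000: CF_t = 11.500000, DF = 0.714865, PV = 8.220943
  t = 5.0000: CF_t = 1011.500000, DF = 0.688694, PV = 696.614246
Price P = sum_t PV_t = 782.905209

Answer: Price = 782.9052


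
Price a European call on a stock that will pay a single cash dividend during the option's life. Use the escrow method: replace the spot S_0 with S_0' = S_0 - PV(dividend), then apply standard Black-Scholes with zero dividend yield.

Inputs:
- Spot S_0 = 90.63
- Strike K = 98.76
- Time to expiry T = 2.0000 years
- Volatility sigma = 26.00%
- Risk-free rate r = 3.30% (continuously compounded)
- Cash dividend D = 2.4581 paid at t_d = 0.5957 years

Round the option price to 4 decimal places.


Answer: Price = 11.1664

Derivation:
PV(D) = D * exp(-r * t_d) = 2.4581 * 0.98053386 = 2.41025028
S_0' = S_0 - PV(D) = 90.6300 - 2.41025028 = 88.21974972
d1 = (ln(S_0'/K) + (r + sigma^2/2)*T) / (sigma*sqrt(T)) = 0.05640045
d2 = d1 - sigma*sqrt(T) = -0.31129508
exp(-rT) = 0.93613086
N(d1) = 0.52248860; N(d2) = 0.37778816
C = S_0' * N(d1) - K * exp(-rT) * N(d2) = 88.21974972 * 0.52248860 - 98.7600 * 0.93613086 * 0.37778816 = 11.1664
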